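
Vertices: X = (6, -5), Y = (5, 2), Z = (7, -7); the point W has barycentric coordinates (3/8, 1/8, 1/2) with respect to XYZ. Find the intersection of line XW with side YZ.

Line XW meets YZ where the X-coordinate vanishes; zeroing W's X-weight and renormalizing leaves Y, Z-weights 1/8 : 1/2 → (1/5, 4/5).
So V = (1/5)·Y + (4/5)·Z = (33/5, -26/5).

(33/5, -26/5)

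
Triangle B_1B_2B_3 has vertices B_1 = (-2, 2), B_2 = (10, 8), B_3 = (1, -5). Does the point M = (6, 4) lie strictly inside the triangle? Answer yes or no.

yes

Barycentric coordinates of M: (8/51, 31/51, 4/17).
The three coordinates are positive, positive, positive; a point is interior exactly when all three are positive.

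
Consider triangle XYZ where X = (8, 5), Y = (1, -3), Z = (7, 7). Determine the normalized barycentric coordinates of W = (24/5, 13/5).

(1/5, 2/5, 2/5)

Signed area of the reference triangle: [XYZ] = ½·(8·(-3−7) + 1·(7−5) + 7·(5−(-3))) = ½·(-80 + 2 + 56) = -11.
[WYZ] = ½·((24/5)·(-3−7) + 1·(7−(13/5)) + 7·(13/5−(-3))) = ½·(-48 + 22/5 + 196/5) = -11/5, so the X-coordinate is (-11/5)/(-11) = 1/5.
[XWZ] = ½·(8·(13/5−7) + (24/5)·(7−5) + 7·(5−(13/5))) = ½·(-176/5 + 48/5 + 84/5) = -22/5, so the Y-coordinate is 2/5.
[XYW] = ½·(8·(-3−(13/5)) + 1·(13/5−5) + (24/5)·(5−(-3))) = ½·(-224/5 − 12/5 + 192/5) = -22/5, so the Z-coordinate is 2/5.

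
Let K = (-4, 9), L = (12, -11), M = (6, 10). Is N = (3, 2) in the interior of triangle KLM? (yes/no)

yes

Barycentric coordinates of N: (37/72, 77/216, 7/54).
The three coordinates are positive, positive, positive; a point is interior exactly when all three are positive.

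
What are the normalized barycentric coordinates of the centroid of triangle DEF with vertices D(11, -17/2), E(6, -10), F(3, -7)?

(1/3, 1/3, 1/3)

The centroid is the average of the vertices, so each weight is 1/3.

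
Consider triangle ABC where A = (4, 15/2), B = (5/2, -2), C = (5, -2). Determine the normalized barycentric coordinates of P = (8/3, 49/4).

(3/2, 1/3, -5/6)

Signed area of the reference triangle: [ABC] = ½·(4·(-2−(-2)) + (5/2)·(-2−(15/2)) + 5·(15/2−(-2))) = ½·(0 − 95/4 + 95/2) = 95/8.
[PBC] = ½·((8/3)·(-2−(-2)) + (5/2)·(-2−(49/4)) + 5·(49/4−(-2))) = ½·(0 − 285/8 + 285/4) = 285/16, so the A-coordinate is (285/16)/(95/8) = 3/2.
[APC] = ½·(4·(49/4−(-2)) + (8/3)·(-2−(15/2)) + 5·(15/2−(49/4))) = ½·(57 − 76/3 − 95/4) = 95/24, so the B-coordinate is 1/3.
[ABP] = ½·(4·(-2−(49/4)) + (5/2)·(49/4−(15/2)) + (8/3)·(15/2−(-2))) = ½·(-57 + 95/8 + 76/3) = -475/48, so the C-coordinate is -5/6.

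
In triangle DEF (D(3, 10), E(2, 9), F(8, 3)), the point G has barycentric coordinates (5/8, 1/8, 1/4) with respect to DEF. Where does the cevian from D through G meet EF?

Line DG meets EF where the D-coordinate vanishes; zeroing G's D-weight and renormalizing leaves E, F-weights 1/8 : 1/4 → (1/3, 2/3).
So H = (1/3)·E + (2/3)·F = (6, 5).

(6, 5)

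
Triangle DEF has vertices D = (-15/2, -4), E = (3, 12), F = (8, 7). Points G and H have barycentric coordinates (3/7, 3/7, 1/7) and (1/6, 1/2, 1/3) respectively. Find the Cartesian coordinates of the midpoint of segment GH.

(179/168, 127/21)

Barycentric coordinates of the midpoint are the average: (25/84, 13/28, 5/21).
Converting: (25/84)·D + (13/28)·E + (5/21)·F = (179/168, 127/21).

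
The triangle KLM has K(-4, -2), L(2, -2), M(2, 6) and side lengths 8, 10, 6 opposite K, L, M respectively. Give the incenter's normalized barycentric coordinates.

(1/3, 5/12, 1/4)

The incenter has barycentric coordinates proportional to the opposite side lengths: (8 : 10 : 6).
Normalizing by 8+10+6 = 24 gives (1/3, 5/12, 1/4).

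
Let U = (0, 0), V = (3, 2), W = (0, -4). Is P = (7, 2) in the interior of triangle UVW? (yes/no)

Barycentric coordinates of P: (-2, 7/3, 2/3).
The three coordinates are negative, positive, positive; a point is interior exactly when all three are positive.

no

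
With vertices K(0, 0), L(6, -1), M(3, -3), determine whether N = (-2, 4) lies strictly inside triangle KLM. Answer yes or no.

no

Barycentric coordinates of N: (31/15, 2/5, -22/15).
The three coordinates are positive, positive, negative; a point is interior exactly when all three are positive.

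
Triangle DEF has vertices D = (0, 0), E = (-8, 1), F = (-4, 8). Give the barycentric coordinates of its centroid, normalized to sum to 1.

(1/3, 1/3, 1/3)

The centroid is the average of the vertices, so each weight is 1/3.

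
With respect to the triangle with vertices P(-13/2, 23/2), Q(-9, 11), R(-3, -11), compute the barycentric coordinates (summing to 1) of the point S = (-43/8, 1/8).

Signed area of the reference triangle: [PQR] = ½·((-13/2)·(11−(-11)) + (-9)·(-11−(23/2)) + (-3)·(23/2−11)) = ½·(-143 + 405/2 − 3/2) = 29.
[SQR] = ½·((-43/8)·(11−(-11)) + (-9)·(-11−(1/8)) + (-3)·(1/8−11)) = ½·(-473/4 + 801/8 + 261/8) = 29/4, so the P-coordinate is (29/4)/29 = 1/4.
[PSR] = ½·((-13/2)·(1/8−(-11)) + (-43/8)·(-11−(23/2)) + (-3)·(23/2−(1/8))) = ½·(-1157/16 + 1935/16 − 273/8) = 29/4, so the Q-coordinate is 1/4.
[PQS] = ½·((-13/2)·(11−(1/8)) + (-9)·(1/8−(23/2)) + (-43/8)·(23/2−11)) = ½·(-1131/16 + 819/8 − 43/16) = 29/2, so the R-coordinate is 1/2.

(1/4, 1/4, 1/2)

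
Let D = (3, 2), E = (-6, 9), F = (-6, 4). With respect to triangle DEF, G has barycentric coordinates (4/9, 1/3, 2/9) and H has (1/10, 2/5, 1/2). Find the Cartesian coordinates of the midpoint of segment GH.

Barycentric coordinates of the midpoint are the average: (49/180, 11/30, 13/36).
Converting: (49/180)·D + (11/30)·E + (13/36)·F = (-71/20, 238/45).

(-71/20, 238/45)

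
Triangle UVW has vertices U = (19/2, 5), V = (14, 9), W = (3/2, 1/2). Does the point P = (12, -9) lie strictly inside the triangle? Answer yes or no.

no

Barycentric coordinates of P: (832/47, -493/47, -292/47).
The three coordinates are positive, negative, negative; a point is interior exactly when all three are positive.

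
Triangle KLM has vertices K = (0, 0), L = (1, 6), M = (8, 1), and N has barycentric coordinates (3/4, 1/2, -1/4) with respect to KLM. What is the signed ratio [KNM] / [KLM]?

The signed ratio [KNM]/[KLM] equals the barycentric coordinate of N at vertex L, which is 1/2.

1/2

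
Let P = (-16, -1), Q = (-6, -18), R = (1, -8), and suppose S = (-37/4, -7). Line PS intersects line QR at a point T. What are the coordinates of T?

(-5/2, -13)

Barycentric coordinates of S with respect to PQR: (1/2, 1/4, 1/4).
On side QR the P-coordinate is zero; dropping S's P-weight 1/2 and renormalizing the remaining 1/4 : 1/4 gives weights 1/2, 1/2 on Q, R.
T = (1/2)·(-6, -18) + (1/2)·(1, -8) = (-5/2, -13).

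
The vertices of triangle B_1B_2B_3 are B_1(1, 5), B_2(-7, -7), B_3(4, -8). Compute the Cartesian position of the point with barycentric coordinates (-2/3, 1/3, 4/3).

M = (-2/3)·B_1 + (1/3)·B_2 + (4/3)·B_3.
x-coordinate: (-2/3)·1 + (1/3)·(-7) + (4/3)·4 = 7/3.
y-coordinate: (-2/3)·5 + (1/3)·(-7) + (4/3)·(-8) = -49/3.

(7/3, -49/3)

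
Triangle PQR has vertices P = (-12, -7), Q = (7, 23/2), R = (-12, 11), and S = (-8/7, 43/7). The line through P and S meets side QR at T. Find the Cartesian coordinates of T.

Barycentric coordinates of S with respect to PQR: (2/7, 4/7, 1/7).
On side QR the P-coordinate is zero; dropping S's P-weight 2/7 and renormalizing the remaining 4/7 : 1/7 gives weights 4/5, 1/5 on Q, R.
T = (4/5)·(7, 23/2) + (1/5)·(-12, 11) = (16/5, 57/5).

(16/5, 57/5)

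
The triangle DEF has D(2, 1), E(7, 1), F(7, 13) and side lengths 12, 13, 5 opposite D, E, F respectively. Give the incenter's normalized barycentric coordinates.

The incenter has barycentric coordinates proportional to the opposite side lengths: (12 : 13 : 5).
Normalizing by 12+13+5 = 30 gives (2/5, 13/30, 1/6).

(2/5, 13/30, 1/6)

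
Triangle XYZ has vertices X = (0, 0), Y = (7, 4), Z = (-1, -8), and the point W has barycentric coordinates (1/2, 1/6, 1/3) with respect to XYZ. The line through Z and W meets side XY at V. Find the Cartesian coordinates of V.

(7/4, 1)

Line ZW meets XY where the Z-coordinate vanishes; zeroing W's Z-weight and renormalizing leaves X, Y-weights 1/2 : 1/6 → (3/4, 1/4).
So V = (3/4)·X + (1/4)·Y = (7/4, 1).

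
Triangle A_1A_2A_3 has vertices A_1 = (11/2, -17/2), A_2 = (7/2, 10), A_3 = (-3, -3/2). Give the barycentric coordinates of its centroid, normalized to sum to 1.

The centroid is the average of the vertices, so each weight is 1/3.

(1/3, 1/3, 1/3)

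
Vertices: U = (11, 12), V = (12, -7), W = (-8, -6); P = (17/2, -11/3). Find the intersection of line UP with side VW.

Barycentric coordinates of P with respect to UVW: (1/6, 2/3, 1/6).
On side VW the U-coordinate is zero; dropping P's U-weight 1/6 and renormalizing the remaining 2/3 : 1/6 gives weights 4/5, 1/5 on V, W.
Q = (4/5)·(12, -7) + (1/5)·(-8, -6) = (8, -34/5).

(8, -34/5)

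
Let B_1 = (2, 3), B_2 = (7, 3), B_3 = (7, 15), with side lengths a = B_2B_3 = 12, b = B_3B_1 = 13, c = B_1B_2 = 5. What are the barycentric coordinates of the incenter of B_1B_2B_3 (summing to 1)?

(2/5, 13/30, 1/6)

The incenter has barycentric coordinates proportional to the opposite side lengths: (12 : 13 : 5).
Normalizing by 12+13+5 = 30 gives (2/5, 13/30, 1/6).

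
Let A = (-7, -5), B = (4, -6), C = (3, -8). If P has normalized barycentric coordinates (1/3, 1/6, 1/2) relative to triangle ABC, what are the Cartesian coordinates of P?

(-1/6, -20/3)

P = (1/3)·A + (1/6)·B + (1/2)·C.
x-coordinate: (1/3)·(-7) + (1/6)·4 + (1/2)·3 = -1/6.
y-coordinate: (1/3)·(-5) + (1/6)·(-6) + (1/2)·(-8) = -20/3.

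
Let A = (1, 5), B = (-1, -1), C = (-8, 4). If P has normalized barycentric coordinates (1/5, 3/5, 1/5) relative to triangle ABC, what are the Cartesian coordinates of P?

(-2, 6/5)

P = (1/5)·A + (3/5)·B + (1/5)·C.
x-coordinate: (1/5)·1 + (3/5)·(-1) + (1/5)·(-8) = -2.
y-coordinate: (1/5)·5 + (3/5)·(-1) + (1/5)·4 = 6/5.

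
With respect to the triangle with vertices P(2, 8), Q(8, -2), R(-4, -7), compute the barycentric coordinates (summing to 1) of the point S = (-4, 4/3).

Signed area of the reference triangle: [PQR] = ½·(2·(-2−(-7)) + 8·(-7−8) + (-4)·(8−(-2))) = ½·(10 − 120 − 40) = -75.
[SQR] = ½·((-4)·(-2−(-7)) + 8·(-7−(4/3)) + (-4)·(4/3−(-2))) = ½·(-20 − 200/3 − 40/3) = -50, so the P-coordinate is (-50)/(-75) = 2/3.
[PSR] = ½·(2·(4/3−(-7)) + (-4)·(-7−8) + (-4)·(8−(4/3))) = ½·(50/3 + 60 − 80/3) = 25, so the Q-coordinate is -1/3.
[PQS] = ½·(2·(-2−(4/3)) + 8·(4/3−8) + (-4)·(8−(-2))) = ½·(-20/3 − 160/3 − 40) = -50, so the R-coordinate is 2/3.
Check: 2/3 − 1/3 + 2/3 = 1.

(2/3, -1/3, 2/3)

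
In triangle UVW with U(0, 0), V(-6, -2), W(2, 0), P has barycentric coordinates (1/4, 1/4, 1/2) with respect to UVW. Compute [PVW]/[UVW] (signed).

The signed ratio [PVW]/[UVW] equals the barycentric coordinate of P at vertex U, which is 1/4.

1/4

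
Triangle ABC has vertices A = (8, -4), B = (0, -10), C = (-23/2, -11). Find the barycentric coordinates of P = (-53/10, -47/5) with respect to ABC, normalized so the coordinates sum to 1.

Signed area of the reference triangle: [ABC] = ½·(8·(-10−(-11)) + 0·(-11−(-4)) + (-23/2)·(-4−(-10))) = ½·(8 + 0 − 69) = -61/2.
[PBC] = ½·((-53/10)·(-10−(-11)) + 0·(-11−(-47/5)) + (-23/2)·(-47/5−(-10))) = ½·(-53/10 + 0 − 69/10) = -61/10, so the A-coordinate is (-61/10)/(-61/2) = 1/5.
[APC] = ½·(8·(-47/5−(-11)) + (-53/10)·(-11−(-4)) + (-23/2)·(-4−(-47/5))) = ½·(64/5 + 371/10 − 621/10) = -61/10, so the B-coordinate is 1/5.
[ABP] = ½·(8·(-10−(-47/5)) + 0·(-47/5−(-4)) + (-53/10)·(-4−(-10))) = ½·(-24/5 + 0 − 159/5) = -183/10, so the C-coordinate is 3/5.
Check: 1/5 + 1/5 + 3/5 = 1.

(1/5, 1/5, 3/5)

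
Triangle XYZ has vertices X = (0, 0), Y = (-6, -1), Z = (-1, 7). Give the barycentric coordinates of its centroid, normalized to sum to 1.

(1/3, 1/3, 1/3)

The centroid is the average of the vertices, so each weight is 1/3.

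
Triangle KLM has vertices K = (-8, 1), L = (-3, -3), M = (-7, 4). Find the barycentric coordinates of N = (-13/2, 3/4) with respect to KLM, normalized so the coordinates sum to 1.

(1/2, 1/4, 1/4)

Signed area of the reference triangle: [KLM] = ½·((-8)·(-3−4) + (-3)·(4−1) + (-7)·(1−(-3))) = ½·(56 − 9 − 28) = 19/2.
[NLM] = ½·((-13/2)·(-3−4) + (-3)·(4−(3/4)) + (-7)·(3/4−(-3))) = ½·(91/2 − 39/4 − 105/4) = 19/4, so the K-coordinate is (19/4)/(19/2) = 1/2.
[KNM] = ½·((-8)·(3/4−4) + (-13/2)·(4−1) + (-7)·(1−(3/4))) = ½·(26 − 39/2 − 7/4) = 19/8, so the L-coordinate is 1/4.
[KLN] = ½·((-8)·(-3−(3/4)) + (-3)·(3/4−1) + (-13/2)·(1−(-3))) = ½·(30 + 3/4 − 26) = 19/8, so the M-coordinate is 1/4.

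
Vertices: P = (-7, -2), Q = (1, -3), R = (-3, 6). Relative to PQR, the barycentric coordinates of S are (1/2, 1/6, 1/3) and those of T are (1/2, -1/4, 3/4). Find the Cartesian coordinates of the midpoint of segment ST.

Barycentric coordinates of the midpoint are the average: (1/2, -1/24, 13/24).
Converting: (1/2)·P + (-1/24)·Q + (13/24)·R = (-31/6, 19/8).

(-31/6, 19/8)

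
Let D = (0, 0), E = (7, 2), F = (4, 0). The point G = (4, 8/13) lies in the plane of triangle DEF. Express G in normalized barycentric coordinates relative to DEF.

(3/13, 4/13, 6/13)

Signed area of the reference triangle: [DEF] = ½·(0·(2−0) + 7·(0−0) + 4·(0−2)) = ½·(0 + 0 − 8) = -4.
[GEF] = ½·(4·(2−0) + 7·(0−(8/13)) + 4·(8/13−2)) = ½·(8 − 56/13 − 72/13) = -12/13, so the D-coordinate is (-12/13)/(-4) = 3/13.
[DGF] = ½·(0·(8/13−0) + 4·(0−0) + 4·(0−(8/13))) = ½·(0 + 0 − 32/13) = -16/13, so the E-coordinate is 4/13.
[DEG] = ½·(0·(2−(8/13)) + 7·(8/13−0) + 4·(0−2)) = ½·(0 + 56/13 − 8) = -24/13, so the F-coordinate is 6/13.
Check: 3/13 + 4/13 + 6/13 = 1.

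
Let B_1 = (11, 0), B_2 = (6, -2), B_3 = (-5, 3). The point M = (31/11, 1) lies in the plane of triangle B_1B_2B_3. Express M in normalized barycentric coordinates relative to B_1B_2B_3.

(4/11, 2/11, 5/11)

Signed area of the reference triangle: [B_1B_2B_3] = ½·(11·(-2−3) + 6·(3−0) + (-5)·(0−(-2))) = ½·(-55 + 18 − 10) = -47/2.
[MB_2B_3] = ½·((31/11)·(-2−3) + 6·(3−1) + (-5)·(1−(-2))) = ½·(-155/11 + 12 − 15) = -94/11, so the B_1-coordinate is (-94/11)/(-47/2) = 4/11.
[B_1MB_3] = ½·(11·(1−3) + (31/11)·(3−0) + (-5)·(0−1)) = ½·(-22 + 93/11 + 5) = -47/11, so the B_2-coordinate is 2/11.
[B_1B_2M] = ½·(11·(-2−1) + 6·(1−0) + (31/11)·(0−(-2))) = ½·(-33 + 6 + 62/11) = -235/22, so the B_3-coordinate is 5/11.
Check: 4/11 + 2/11 + 5/11 = 1.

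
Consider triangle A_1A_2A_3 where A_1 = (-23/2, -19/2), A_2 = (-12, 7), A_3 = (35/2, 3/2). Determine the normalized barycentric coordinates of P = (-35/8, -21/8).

Signed area of the reference triangle: [A_1A_2A_3] = ½·((-23/2)·(7−(3/2)) + (-12)·(3/2−(-19/2)) + (35/2)·(-19/2−7)) = ½·(-253/4 − 132 − 1155/4) = -242.
[PA_2A_3] = ½·((-35/8)·(7−(3/2)) + (-12)·(3/2−(-21/8)) + (35/2)·(-21/8−7)) = ½·(-385/16 − 99/2 − 2695/16) = -121, so the A_1-coordinate is (-121)/(-242) = 1/2.
[A_1PA_3] = ½·((-23/2)·(-21/8−(3/2)) + (-35/8)·(3/2−(-19/2)) + (35/2)·(-19/2−(-21/8))) = ½·(759/16 − 385/8 − 1925/16) = -121/2, so the A_2-coordinate is 1/4.
[A_1A_2P] = ½·((-23/2)·(7−(-21/8)) + (-12)·(-21/8−(-19/2)) + (-35/8)·(-19/2−7)) = ½·(-1771/16 − 165/2 + 1155/16) = -121/2, so the A_3-coordinate is 1/4.
Check: 1/2 + 1/4 + 1/4 = 1.

(1/2, 1/4, 1/4)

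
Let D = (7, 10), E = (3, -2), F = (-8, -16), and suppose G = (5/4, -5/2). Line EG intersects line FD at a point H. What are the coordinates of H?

Barycentric coordinates of G with respect to DEF: (1/4, 1/2, 1/4).
On side FD the E-coordinate is zero; dropping G's E-weight 1/2 and renormalizing the remaining 1/4 : 1/4 gives weights 1/2, 1/2 on F, D.
H = (1/2)·(-8, -16) + (1/2)·(7, 10) = (-1/2, -3).

(-1/2, -3)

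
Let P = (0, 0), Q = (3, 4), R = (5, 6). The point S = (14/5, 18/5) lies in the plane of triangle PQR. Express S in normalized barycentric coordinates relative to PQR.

(1/5, 3/5, 1/5)

Signed area of the reference triangle: [PQR] = ½·(0·(4−6) + 3·(6−0) + 5·(0−4)) = ½·(0 + 18 − 20) = -1.
[SQR] = ½·((14/5)·(4−6) + 3·(6−(18/5)) + 5·(18/5−4)) = ½·(-28/5 + 36/5 − 2) = -1/5, so the P-coordinate is (-1/5)/(-1) = 1/5.
[PSR] = ½·(0·(18/5−6) + (14/5)·(6−0) + 5·(0−(18/5))) = ½·(0 + 84/5 − 18) = -3/5, so the Q-coordinate is 3/5.
[PQS] = ½·(0·(4−(18/5)) + 3·(18/5−0) + (14/5)·(0−4)) = ½·(0 + 54/5 − 56/5) = -1/5, so the R-coordinate is 1/5.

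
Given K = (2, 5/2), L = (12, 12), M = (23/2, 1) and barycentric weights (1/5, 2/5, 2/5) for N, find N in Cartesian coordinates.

N = (1/5)·K + (2/5)·L + (2/5)·M.
x-coordinate: (1/5)·2 + (2/5)·12 + (2/5)·(23/2) = 49/5.
y-coordinate: (1/5)·(5/2) + (2/5)·12 + (2/5)·1 = 57/10.

(49/5, 57/10)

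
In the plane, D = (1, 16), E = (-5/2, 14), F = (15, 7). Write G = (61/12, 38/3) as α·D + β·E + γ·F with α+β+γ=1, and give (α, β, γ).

Signed area of the reference triangle: [DEF] = ½·(1·(14−7) + (-5/2)·(7−16) + 15·(16−14)) = ½·(7 + 45/2 + 30) = 119/4.
[GEF] = ½·((61/12)·(14−7) + (-5/2)·(7−(38/3)) + 15·(38/3−14)) = ½·(427/12 + 85/6 − 20) = 119/8, so the D-coordinate is (119/8)/(119/4) = 1/2.
[DGF] = ½·(1·(38/3−7) + (61/12)·(7−16) + 15·(16−(38/3))) = ½·(17/3 − 183/4 + 50) = 119/24, so the E-coordinate is 1/6.
[DEG] = ½·(1·(14−(38/3)) + (-5/2)·(38/3−16) + (61/12)·(16−14)) = ½·(4/3 + 25/3 + 61/6) = 119/12, so the F-coordinate is 1/3.
Check: 1/2 + 1/6 + 1/3 = 1.

(1/2, 1/6, 1/3)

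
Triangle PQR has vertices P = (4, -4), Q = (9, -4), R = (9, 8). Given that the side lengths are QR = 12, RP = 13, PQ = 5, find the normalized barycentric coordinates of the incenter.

The incenter has barycentric coordinates proportional to the opposite side lengths: (12 : 13 : 5).
Normalizing by 12+13+5 = 30 gives (2/5, 13/30, 1/6).

(2/5, 13/30, 1/6)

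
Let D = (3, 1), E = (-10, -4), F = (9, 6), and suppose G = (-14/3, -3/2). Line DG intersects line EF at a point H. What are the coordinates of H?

Barycentric coordinates of G with respect to DEF: (1/6, 2/3, 1/6).
On side EF the D-coordinate is zero; dropping G's D-weight 1/6 and renormalizing the remaining 2/3 : 1/6 gives weights 4/5, 1/5 on E, F.
H = (4/5)·(-10, -4) + (1/5)·(9, 6) = (-31/5, -2).

(-31/5, -2)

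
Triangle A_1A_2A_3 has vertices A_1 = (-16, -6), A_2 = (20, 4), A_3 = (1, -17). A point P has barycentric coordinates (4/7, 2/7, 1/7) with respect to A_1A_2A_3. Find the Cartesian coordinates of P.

(-23/7, -33/7)

P = (4/7)·A_1 + (2/7)·A_2 + (1/7)·A_3.
x-coordinate: (4/7)·(-16) + (2/7)·20 + (1/7)·1 = -23/7.
y-coordinate: (4/7)·(-6) + (2/7)·4 + (1/7)·(-17) = -33/7.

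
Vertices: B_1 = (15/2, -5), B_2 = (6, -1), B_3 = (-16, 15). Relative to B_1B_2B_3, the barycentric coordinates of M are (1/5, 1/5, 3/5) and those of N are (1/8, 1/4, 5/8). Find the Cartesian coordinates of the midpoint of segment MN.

(-1157/160, 163/20)

Barycentric coordinates of the midpoint are the average: (13/80, 9/40, 49/80).
Converting: (13/80)·B_1 + (9/40)·B_2 + (49/80)·B_3 = (-1157/160, 163/20).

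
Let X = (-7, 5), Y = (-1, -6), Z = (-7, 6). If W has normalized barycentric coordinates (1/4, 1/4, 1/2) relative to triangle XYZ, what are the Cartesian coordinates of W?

W = (1/4)·X + (1/4)·Y + (1/2)·Z.
x-coordinate: (1/4)·(-7) + (1/4)·(-1) + (1/2)·(-7) = -11/2.
y-coordinate: (1/4)·5 + (1/4)·(-6) + (1/2)·6 = 11/4.

(-11/2, 11/4)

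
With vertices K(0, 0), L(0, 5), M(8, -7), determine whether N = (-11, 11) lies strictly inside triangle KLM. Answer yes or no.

Barycentric coordinates of N: (21/10, 11/40, -11/8).
The three coordinates are positive, positive, negative; a point is interior exactly when all three are positive.

no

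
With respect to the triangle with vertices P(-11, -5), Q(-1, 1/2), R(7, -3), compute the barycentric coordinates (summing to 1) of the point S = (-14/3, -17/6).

Signed area of the reference triangle: [PQR] = ½·((-11)·(1/2−(-3)) + (-1)·(-3−(-5)) + 7·(-5−(1/2))) = ½·(-77/2 − 2 − 77/2) = -79/2.
[SQR] = ½·((-14/3)·(1/2−(-3)) + (-1)·(-3−(-17/6)) + 7·(-17/6−(1/2))) = ½·(-49/3 + 1/6 − 70/3) = -79/4, so the P-coordinate is (-79/4)/(-79/2) = 1/2.
[PSR] = ½·((-11)·(-17/6−(-3)) + (-14/3)·(-3−(-5)) + 7·(-5−(-17/6))) = ½·(-11/6 − 28/3 − 91/6) = -79/6, so the Q-coordinate is 1/3.
[PQS] = ½·((-11)·(1/2−(-17/6)) + (-1)·(-17/6−(-5)) + (-14/3)·(-5−(1/2))) = ½·(-110/3 − 13/6 + 77/3) = -79/12, so the R-coordinate is 1/6.
Check: 1/2 + 1/3 + 1/6 = 1.

(1/2, 1/3, 1/6)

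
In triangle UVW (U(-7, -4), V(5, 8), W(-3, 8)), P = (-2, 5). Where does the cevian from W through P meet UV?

(-1, 2)

Barycentric coordinates of P with respect to UVW: (1/4, 1/4, 1/2).
On side UV the W-coordinate is zero; dropping P's W-weight 1/2 and renormalizing the remaining 1/4 : 1/4 gives weights 1/2, 1/2 on U, V.
Q = (1/2)·(-7, -4) + (1/2)·(5, 8) = (-1, 2).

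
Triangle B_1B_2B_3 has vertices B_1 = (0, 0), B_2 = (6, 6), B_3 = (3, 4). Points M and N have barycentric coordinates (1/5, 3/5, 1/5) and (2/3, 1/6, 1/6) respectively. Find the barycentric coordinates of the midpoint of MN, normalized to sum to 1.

Since both coordinate triples sum to 1, the midpoint's barycentrics are the componentwise average.
(1/5+2/3)/2 = 13/30; similarly 23/60 and 11/60.

(13/30, 23/60, 11/60)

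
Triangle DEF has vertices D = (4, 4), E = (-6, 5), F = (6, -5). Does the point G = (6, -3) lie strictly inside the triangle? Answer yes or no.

no

Barycentric coordinates of G: (3/11, -1/22, 17/22).
The three coordinates are positive, negative, positive; a point is interior exactly when all three are positive.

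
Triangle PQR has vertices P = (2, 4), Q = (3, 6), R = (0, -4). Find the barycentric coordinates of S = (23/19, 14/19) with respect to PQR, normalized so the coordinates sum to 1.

Signed area of the reference triangle: [PQR] = ½·(2·(6−(-4)) + 3·(-4−4) + 0·(4−6)) = ½·(20 − 24 + 0) = -2.
[SQR] = ½·((23/19)·(6−(-4)) + 3·(-4−(14/19)) + 0·(14/19−6)) = ½·(230/19 − 270/19 + 0) = -20/19, so the P-coordinate is (-20/19)/(-2) = 10/19.
[PSR] = ½·(2·(14/19−(-4)) + (23/19)·(-4−4) + 0·(4−(14/19))) = ½·(180/19 − 184/19 + 0) = -2/19, so the Q-coordinate is 1/19.
[PQS] = ½·(2·(6−(14/19)) + 3·(14/19−4) + (23/19)·(4−6)) = ½·(200/19 − 186/19 − 46/19) = -16/19, so the R-coordinate is 8/19.

(10/19, 1/19, 8/19)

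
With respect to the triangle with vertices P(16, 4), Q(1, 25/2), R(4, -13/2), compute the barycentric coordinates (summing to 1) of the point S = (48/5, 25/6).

Signed area of the reference triangle: [PQR] = ½·(16·(25/2−(-13/2)) + 1·(-13/2−4) + 4·(4−(25/2))) = ½·(304 − 21/2 − 34) = 519/4.
[SQR] = ½·((48/5)·(25/2−(-13/2)) + 1·(-13/2−(25/6)) + 4·(25/6−(25/2))) = ½·(912/5 − 32/3 − 100/3) = 346/5, so the P-coordinate is (346/5)/(519/4) = 8/15.
[PSR] = ½·(16·(25/6−(-13/2)) + (48/5)·(-13/2−4) + 4·(4−(25/6))) = ½·(512/3 − 504/5 − 2/3) = 173/5, so the Q-coordinate is 4/15.
[PQS] = ½·(16·(25/2−(25/6)) + 1·(25/6−4) + (48/5)·(4−(25/2))) = ½·(400/3 + 1/6 − 408/5) = 519/20, so the R-coordinate is 1/5.
Check: 8/15 + 4/15 + 1/5 = 1.

(8/15, 4/15, 1/5)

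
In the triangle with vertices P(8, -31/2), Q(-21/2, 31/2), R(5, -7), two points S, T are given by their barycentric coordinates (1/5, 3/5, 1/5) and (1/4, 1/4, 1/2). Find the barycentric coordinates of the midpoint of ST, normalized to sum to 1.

Since both coordinate triples sum to 1, the midpoint's barycentrics are the componentwise average.
(1/5+1/4)/2 = 9/40; similarly 17/40 and 7/20.

(9/40, 17/40, 7/20)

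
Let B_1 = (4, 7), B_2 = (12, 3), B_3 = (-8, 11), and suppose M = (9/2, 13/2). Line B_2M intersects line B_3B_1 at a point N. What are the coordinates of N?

(2, 23/3)

Barycentric coordinates of M with respect to B_1B_2B_3: (5/8, 1/4, 1/8).
On side B_3B_1 the B_2-coordinate is zero; dropping M's B_2-weight 1/4 and renormalizing the remaining 1/8 : 5/8 gives weights 1/6, 5/6 on B_3, B_1.
N = (1/6)·(-8, 11) + (5/6)·(4, 7) = (2, 23/3).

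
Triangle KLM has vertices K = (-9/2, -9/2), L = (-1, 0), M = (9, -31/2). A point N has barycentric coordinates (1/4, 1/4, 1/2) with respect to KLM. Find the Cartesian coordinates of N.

N = (1/4)·K + (1/4)·L + (1/2)·M.
x-coordinate: (1/4)·(-9/2) + (1/4)·(-1) + (1/2)·9 = 25/8.
y-coordinate: (1/4)·(-9/2) + (1/4)·0 + (1/2)·(-31/2) = -71/8.

(25/8, -71/8)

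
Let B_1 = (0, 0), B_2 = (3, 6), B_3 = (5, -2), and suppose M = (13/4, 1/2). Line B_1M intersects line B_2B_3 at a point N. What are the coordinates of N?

(13/3, 2/3)

Barycentric coordinates of M with respect to B_1B_2B_3: (1/4, 1/4, 1/2).
On side B_2B_3 the B_1-coordinate is zero; dropping M's B_1-weight 1/4 and renormalizing the remaining 1/4 : 1/2 gives weights 1/3, 2/3 on B_2, B_3.
N = (1/3)·(3, 6) + (2/3)·(5, -2) = (13/3, 2/3).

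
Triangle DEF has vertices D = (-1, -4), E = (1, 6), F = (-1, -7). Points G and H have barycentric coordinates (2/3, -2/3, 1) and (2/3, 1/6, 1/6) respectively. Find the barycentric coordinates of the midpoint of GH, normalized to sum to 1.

(2/3, -1/4, 7/12)

Since both coordinate triples sum to 1, the midpoint's barycentrics are the componentwise average.
(2/3+2/3)/2 = 2/3; similarly -1/4 and 7/12.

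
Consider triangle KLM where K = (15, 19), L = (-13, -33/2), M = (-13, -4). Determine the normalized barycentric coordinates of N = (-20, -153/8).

(-1/4, 3/4, 1/2)

Signed area of the reference triangle: [KLM] = ½·(15·(-33/2−(-4)) + (-13)·(-4−19) + (-13)·(19−(-33/2))) = ½·(-375/2 + 299 − 923/2) = -175.
[NLM] = ½·((-20)·(-33/2−(-4)) + (-13)·(-4−(-153/8)) + (-13)·(-153/8−(-33/2))) = ½·(250 − 1573/8 + 273/8) = 175/4, so the K-coordinate is (175/4)/(-175) = -1/4.
[KNM] = ½·(15·(-153/8−(-4)) + (-20)·(-4−19) + (-13)·(19−(-153/8))) = ½·(-1815/8 + 460 − 3965/8) = -525/4, so the L-coordinate is 3/4.
[KLN] = ½·(15·(-33/2−(-153/8)) + (-13)·(-153/8−19) + (-20)·(19−(-33/2))) = ½·(315/8 + 3965/8 − 710) = -175/2, so the M-coordinate is 1/2.
Check: -1/4 + 3/4 + 1/2 = 1.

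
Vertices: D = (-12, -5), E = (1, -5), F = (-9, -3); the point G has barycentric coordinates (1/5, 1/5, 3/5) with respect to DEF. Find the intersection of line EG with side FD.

(-39/4, -7/2)

Line EG meets FD where the E-coordinate vanishes; zeroing G's E-weight and renormalizing leaves F, D-weights 3/5 : 1/5 → (3/4, 1/4).
So H = (3/4)·F + (1/4)·D = (-39/4, -7/2).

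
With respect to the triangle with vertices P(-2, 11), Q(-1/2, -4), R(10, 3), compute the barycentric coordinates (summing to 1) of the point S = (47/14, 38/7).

Signed area of the reference triangle: [PQR] = ½·((-2)·(-4−3) + (-1/2)·(3−11) + 10·(11−(-4))) = ½·(14 + 4 + 150) = 84.
[SQR] = ½·((47/14)·(-4−3) + (-1/2)·(3−(38/7)) + 10·(38/7−(-4))) = ½·(-47/2 + 17/14 + 660/7) = 36, so the P-coordinate is 36/84 = 3/7.
[PSR] = ½·((-2)·(38/7−3) + (47/14)·(3−11) + 10·(11−(38/7))) = ½·(-34/7 − 188/7 + 390/7) = 12, so the Q-coordinate is 1/7.
[PQS] = ½·((-2)·(-4−(38/7)) + (-1/2)·(38/7−11) + (47/14)·(11−(-4))) = ½·(132/7 + 39/14 + 705/14) = 36, so the R-coordinate is 3/7.
Check: 3/7 + 1/7 + 3/7 = 1.

(3/7, 1/7, 3/7)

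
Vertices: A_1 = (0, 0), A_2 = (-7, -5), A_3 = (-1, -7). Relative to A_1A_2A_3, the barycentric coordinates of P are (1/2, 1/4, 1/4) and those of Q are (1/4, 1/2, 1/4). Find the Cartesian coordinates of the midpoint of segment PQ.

(-23/8, -29/8)

Barycentric coordinates of the midpoint are the average: (3/8, 3/8, 1/4).
Converting: (3/8)·A_1 + (3/8)·A_2 + (1/4)·A_3 = (-23/8, -29/8).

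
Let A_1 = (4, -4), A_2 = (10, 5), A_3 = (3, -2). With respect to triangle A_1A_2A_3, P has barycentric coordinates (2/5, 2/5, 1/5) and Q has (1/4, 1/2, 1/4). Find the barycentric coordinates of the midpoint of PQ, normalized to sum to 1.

Since both coordinate triples sum to 1, the midpoint's barycentrics are the componentwise average.
(2/5+1/4)/2 = 13/40; similarly 9/20 and 9/40.

(13/40, 9/20, 9/40)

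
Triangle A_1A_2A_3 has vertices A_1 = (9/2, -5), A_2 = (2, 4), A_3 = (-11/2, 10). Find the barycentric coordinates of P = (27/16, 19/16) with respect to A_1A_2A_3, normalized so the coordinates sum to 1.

Signed area of the reference triangle: [A_1A_2A_3] = ½·((9/2)·(4−10) + 2·(10−(-5)) + (-11/2)·(-5−4)) = ½·(-27 + 30 + 99/2) = 105/4.
[PA_2A_3] = ½·((27/16)·(4−10) + 2·(10−(19/16)) + (-11/2)·(19/16−4)) = ½·(-81/8 + 141/8 + 495/32) = 735/64, so the A_1-coordinate is (735/64)/(105/4) = 7/16.
[A_1PA_3] = ½·((9/2)·(19/16−10) + (27/16)·(10−(-5)) + (-11/2)·(-5−(19/16))) = ½·(-1269/32 + 405/16 + 1089/32) = 315/32, so the A_2-coordinate is 3/8.
[A_1A_2P] = ½·((9/2)·(4−(19/16)) + 2·(19/16−(-5)) + (27/16)·(-5−4)) = ½·(405/32 + 99/8 − 243/16) = 315/64, so the A_3-coordinate is 3/16.

(7/16, 3/8, 3/16)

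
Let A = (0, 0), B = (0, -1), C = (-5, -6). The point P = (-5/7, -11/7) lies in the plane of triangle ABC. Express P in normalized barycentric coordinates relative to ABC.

Signed area of the reference triangle: [ABC] = ½·(0·(-1−(-6)) + 0·(-6−0) + (-5)·(0−(-1))) = ½·(0 + 0 − 5) = -5/2.
[PBC] = ½·((-5/7)·(-1−(-6)) + 0·(-6−(-11/7)) + (-5)·(-11/7−(-1))) = ½·(-25/7 + 0 + 20/7) = -5/14, so the A-coordinate is (-5/14)/(-5/2) = 1/7.
[APC] = ½·(0·(-11/7−(-6)) + (-5/7)·(-6−0) + (-5)·(0−(-11/7))) = ½·(0 + 30/7 − 55/7) = -25/14, so the B-coordinate is 5/7.
[ABP] = ½·(0·(-1−(-11/7)) + 0·(-11/7−0) + (-5/7)·(0−(-1))) = ½·(0 + 0 − 5/7) = -5/14, so the C-coordinate is 1/7.

(1/7, 5/7, 1/7)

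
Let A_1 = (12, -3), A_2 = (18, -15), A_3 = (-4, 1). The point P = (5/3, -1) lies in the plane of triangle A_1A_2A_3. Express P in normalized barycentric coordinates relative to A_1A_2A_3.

Signed area of the reference triangle: [A_1A_2A_3] = ½·(12·(-15−1) + 18·(1−(-3)) + (-4)·(-3−(-15))) = ½·(-192 + 72 − 48) = -84.
[PA_2A_3] = ½·((5/3)·(-15−1) + 18·(1−(-1)) + (-4)·(-1−(-15))) = ½·(-80/3 + 36 − 56) = -70/3, so the A_1-coordinate is (-70/3)/(-84) = 5/18.
[A_1PA_3] = ½·(12·(-1−1) + (5/3)·(1−(-3)) + (-4)·(-3−(-1))) = ½·(-24 + 20/3 + 8) = -14/3, so the A_2-coordinate is 1/18.
[A_1A_2P] = ½·(12·(-15−(-1)) + 18·(-1−(-3)) + (5/3)·(-3−(-15))) = ½·(-168 + 36 + 20) = -56, so the A_3-coordinate is 2/3.
Check: 5/18 + 1/18 + 2/3 = 1.

(5/18, 1/18, 2/3)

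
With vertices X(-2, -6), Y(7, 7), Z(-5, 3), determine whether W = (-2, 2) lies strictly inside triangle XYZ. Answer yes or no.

yes

Barycentric coordinates of W: (1/5, 1/5, 3/5).
The three coordinates are positive, positive, positive; a point is interior exactly when all three are positive.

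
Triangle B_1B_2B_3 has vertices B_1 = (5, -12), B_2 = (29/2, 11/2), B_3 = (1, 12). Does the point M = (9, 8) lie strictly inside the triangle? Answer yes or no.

Barycentric coordinates of M: (1/149, 88/149, 60/149).
The three coordinates are positive, positive, positive; a point is interior exactly when all three are positive.

yes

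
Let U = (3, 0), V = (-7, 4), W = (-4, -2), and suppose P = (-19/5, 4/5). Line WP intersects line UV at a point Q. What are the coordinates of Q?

Barycentric coordinates of P with respect to UVW: (1/5, 2/5, 2/5).
On side UV the W-coordinate is zero; dropping P's W-weight 2/5 and renormalizing the remaining 1/5 : 2/5 gives weights 1/3, 2/3 on U, V.
Q = (1/3)·(3, 0) + (2/3)·(-7, 4) = (-11/3, 8/3).

(-11/3, 8/3)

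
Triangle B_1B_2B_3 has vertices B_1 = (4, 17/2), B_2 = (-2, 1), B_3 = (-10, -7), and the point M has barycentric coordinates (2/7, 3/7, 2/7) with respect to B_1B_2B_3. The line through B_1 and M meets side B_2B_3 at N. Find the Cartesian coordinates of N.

Line B_1M meets B_2B_3 where the B_1-coordinate vanishes; zeroing M's B_1-weight and renormalizing leaves B_2, B_3-weights 3/7 : 2/7 → (3/5, 2/5).
So N = (3/5)·B_2 + (2/5)·B_3 = (-26/5, -11/5).

(-26/5, -11/5)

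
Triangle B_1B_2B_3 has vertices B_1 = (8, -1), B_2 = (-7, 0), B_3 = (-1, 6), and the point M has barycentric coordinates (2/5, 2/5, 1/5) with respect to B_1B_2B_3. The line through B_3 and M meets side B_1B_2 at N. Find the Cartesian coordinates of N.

Line B_3M meets B_1B_2 where the B_3-coordinate vanishes; zeroing M's B_3-weight and renormalizing leaves B_1, B_2-weights 2/5 : 2/5 → (1/2, 1/2).
So N = (1/2)·B_1 + (1/2)·B_2 = (1/2, -1/2).

(1/2, -1/2)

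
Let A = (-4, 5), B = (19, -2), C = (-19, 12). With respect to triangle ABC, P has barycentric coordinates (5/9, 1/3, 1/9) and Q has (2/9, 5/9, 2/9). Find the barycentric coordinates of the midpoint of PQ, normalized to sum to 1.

(7/18, 4/9, 1/6)

Since both coordinate triples sum to 1, the midpoint's barycentrics are the componentwise average.
(5/9+2/9)/2 = 7/18; similarly 4/9 and 1/6.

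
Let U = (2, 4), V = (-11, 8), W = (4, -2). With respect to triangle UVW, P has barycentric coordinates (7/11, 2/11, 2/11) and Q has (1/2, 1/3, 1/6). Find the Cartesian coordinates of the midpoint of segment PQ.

(-1, 263/66)

Barycentric coordinates of the midpoint are the average: (25/44, 17/66, 23/132).
Converting: (25/44)·U + (17/66)·V + (23/132)·W = (-1, 263/66).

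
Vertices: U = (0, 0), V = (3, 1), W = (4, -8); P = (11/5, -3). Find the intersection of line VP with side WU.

Barycentric coordinates of P with respect to UVW: (2/5, 1/5, 2/5).
On side WU the V-coordinate is zero; dropping P's V-weight 1/5 and renormalizing the remaining 2/5 : 2/5 gives weights 1/2, 1/2 on W, U.
Q = (1/2)·(4, -8) + (1/2)·(0, 0) = (2, -4).

(2, -4)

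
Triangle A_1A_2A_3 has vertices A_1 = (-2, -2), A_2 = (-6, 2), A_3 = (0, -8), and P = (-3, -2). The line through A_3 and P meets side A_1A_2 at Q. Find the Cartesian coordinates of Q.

(-4, 0)

Barycentric coordinates of P with respect to A_1A_2A_3: (3/8, 3/8, 1/4).
On side A_1A_2 the A_3-coordinate is zero; dropping P's A_3-weight 1/4 and renormalizing the remaining 3/8 : 3/8 gives weights 1/2, 1/2 on A_1, A_2.
Q = (1/2)·(-2, -2) + (1/2)·(-6, 2) = (-4, 0).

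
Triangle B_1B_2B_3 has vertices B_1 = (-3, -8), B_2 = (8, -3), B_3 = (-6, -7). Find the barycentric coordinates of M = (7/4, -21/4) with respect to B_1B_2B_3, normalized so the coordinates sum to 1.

Signed area of the reference triangle: [B_1B_2B_3] = ½·((-3)·(-3−(-7)) + 8·(-7−(-8)) + (-6)·(-8−(-3))) = ½·(-12 + 8 + 30) = 13.
[MB_2B_3] = ½·((7/4)·(-3−(-7)) + 8·(-7−(-21/4)) + (-6)·(-21/4−(-3))) = ½·(7 − 14 + 27/2) = 13/4, so the B_1-coordinate is (13/4)/13 = 1/4.
[B_1MB_3] = ½·((-3)·(-21/4−(-7)) + (7/4)·(-7−(-8)) + (-6)·(-8−(-21/4))) = ½·(-21/4 + 7/4 + 33/2) = 13/2, so the B_2-coordinate is 1/2.
[B_1B_2M] = ½·((-3)·(-3−(-21/4)) + 8·(-21/4−(-8)) + (7/4)·(-8−(-3))) = ½·(-27/4 + 22 − 35/4) = 13/4, so the B_3-coordinate is 1/4.
Check: 1/4 + 1/2 + 1/4 = 1.

(1/4, 1/2, 1/4)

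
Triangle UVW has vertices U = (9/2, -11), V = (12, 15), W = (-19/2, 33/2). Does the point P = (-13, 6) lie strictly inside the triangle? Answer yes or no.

no

Barycentric coordinates of P: (924/2281, -973/2281, 2330/2281).
The three coordinates are positive, negative, positive; a point is interior exactly when all three are positive.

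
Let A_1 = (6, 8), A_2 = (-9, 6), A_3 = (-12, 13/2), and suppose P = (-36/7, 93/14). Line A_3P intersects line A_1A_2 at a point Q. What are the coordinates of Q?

(-4, 20/3)

Barycentric coordinates of P with respect to A_1A_2A_3: (2/7, 4/7, 1/7).
On side A_1A_2 the A_3-coordinate is zero; dropping P's A_3-weight 1/7 and renormalizing the remaining 2/7 : 4/7 gives weights 1/3, 2/3 on A_1, A_2.
Q = (1/3)·(6, 8) + (2/3)·(-9, 6) = (-4, 20/3).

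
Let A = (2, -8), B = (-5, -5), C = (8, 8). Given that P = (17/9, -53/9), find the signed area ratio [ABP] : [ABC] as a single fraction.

1/9

[ABC] = ½·(2·(-5−8) + (-5)·(8−(-8)) + 8·(-8−(-5))) = ½·(-26 − 80 − 24) = -65.
[ABP] = ½·(2·(-5−(-53/9)) + (-5)·(-53/9−(-8)) + (17/9)·(-8−(-5))) = ½·(16/9 − 95/9 − 17/3) = -65/9, so the ratio is (-65/9)/(-65) = 1/9.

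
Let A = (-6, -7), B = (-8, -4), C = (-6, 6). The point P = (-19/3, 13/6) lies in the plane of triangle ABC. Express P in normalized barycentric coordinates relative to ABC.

(1/6, 1/6, 2/3)

Signed area of the reference triangle: [ABC] = ½·((-6)·(-4−6) + (-8)·(6−(-7)) + (-6)·(-7−(-4))) = ½·(60 − 104 + 18) = -13.
[PBC] = ½·((-19/3)·(-4−6) + (-8)·(6−(13/6)) + (-6)·(13/6−(-4))) = ½·(190/3 − 92/3 − 37) = -13/6, so the A-coordinate is (-13/6)/(-13) = 1/6.
[APC] = ½·((-6)·(13/6−6) + (-19/3)·(6−(-7)) + (-6)·(-7−(13/6))) = ½·(23 − 247/3 + 55) = -13/6, so the B-coordinate is 1/6.
[ABP] = ½·((-6)·(-4−(13/6)) + (-8)·(13/6−(-7)) + (-19/3)·(-7−(-4))) = ½·(37 − 220/3 + 19) = -26/3, so the C-coordinate is 2/3.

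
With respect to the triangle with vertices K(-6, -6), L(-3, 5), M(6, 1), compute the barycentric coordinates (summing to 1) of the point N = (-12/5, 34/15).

Signed area of the reference triangle: [KLM] = ½·((-6)·(5−1) + (-3)·(1−(-6)) + 6·(-6−5)) = ½·(-24 − 21 − 66) = -111/2.
[NLM] = ½·((-12/5)·(5−1) + (-3)·(1−(34/15)) + 6·(34/15−5)) = ½·(-48/5 + 19/5 − 82/5) = -111/10, so the K-coordinate is (-111/10)/(-111/2) = 1/5.
[KNM] = ½·((-6)·(34/15−1) + (-12/5)·(1−(-6)) + 6·(-6−(34/15))) = ½·(-38/5 − 84/5 − 248/5) = -37, so the L-coordinate is 2/3.
[KLN] = ½·((-6)·(5−(34/15)) + (-3)·(34/15−(-6)) + (-12/5)·(-6−5)) = ½·(-82/5 − 124/5 + 132/5) = -37/5, so the M-coordinate is 2/15.

(1/5, 2/3, 2/15)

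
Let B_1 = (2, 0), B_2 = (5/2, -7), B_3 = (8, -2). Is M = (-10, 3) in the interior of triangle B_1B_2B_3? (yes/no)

Barycentric coordinates of M: (235/82, 6/41, -165/82).
The three coordinates are positive, positive, negative; a point is interior exactly when all three are positive.

no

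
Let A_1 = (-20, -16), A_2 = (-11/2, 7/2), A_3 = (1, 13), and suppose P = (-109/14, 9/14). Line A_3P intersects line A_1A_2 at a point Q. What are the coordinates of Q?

Barycentric coordinates of P with respect to A_1A_2A_3: (2/7, 3/7, 2/7).
On side A_1A_2 the A_3-coordinate is zero; dropping P's A_3-weight 2/7 and renormalizing the remaining 2/7 : 3/7 gives weights 2/5, 3/5 on A_1, A_2.
Q = (2/5)·(-20, -16) + (3/5)·(-11/2, 7/2) = (-113/10, -43/10).

(-113/10, -43/10)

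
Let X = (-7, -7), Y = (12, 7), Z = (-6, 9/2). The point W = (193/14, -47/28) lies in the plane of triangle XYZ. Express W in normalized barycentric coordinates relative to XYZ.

(11/14, 8/7, -13/14)

Signed area of the reference triangle: [XYZ] = ½·((-7)·(7−(9/2)) + 12·(9/2−(-7)) + (-6)·(-7−7)) = ½·(-35/2 + 138 + 84) = 409/4.
[WYZ] = ½·((193/14)·(7−(9/2)) + 12·(9/2−(-47/28)) + (-6)·(-47/28−7)) = ½·(965/28 + 519/7 + 729/14) = 4499/56, so the X-coordinate is (4499/56)/(409/4) = 11/14.
[XWZ] = ½·((-7)·(-47/28−(9/2)) + (193/14)·(9/2−(-7)) + (-6)·(-7−(-47/28))) = ½·(173/4 + 4439/28 + 447/14) = 818/7, so the Y-coordinate is 8/7.
[XYW] = ½·((-7)·(7−(-47/28)) + 12·(-47/28−(-7)) + (193/14)·(-7−7)) = ½·(-243/4 + 447/7 − 193) = -5317/56, so the Z-coordinate is -13/14.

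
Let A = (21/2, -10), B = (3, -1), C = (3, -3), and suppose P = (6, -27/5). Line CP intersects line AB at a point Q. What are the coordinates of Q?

(8, -7)

Barycentric coordinates of P with respect to ABC: (2/5, 1/5, 2/5).
On side AB the C-coordinate is zero; dropping P's C-weight 2/5 and renormalizing the remaining 2/5 : 1/5 gives weights 2/3, 1/3 on A, B.
Q = (2/3)·(21/2, -10) + (1/3)·(3, -1) = (8, -7).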